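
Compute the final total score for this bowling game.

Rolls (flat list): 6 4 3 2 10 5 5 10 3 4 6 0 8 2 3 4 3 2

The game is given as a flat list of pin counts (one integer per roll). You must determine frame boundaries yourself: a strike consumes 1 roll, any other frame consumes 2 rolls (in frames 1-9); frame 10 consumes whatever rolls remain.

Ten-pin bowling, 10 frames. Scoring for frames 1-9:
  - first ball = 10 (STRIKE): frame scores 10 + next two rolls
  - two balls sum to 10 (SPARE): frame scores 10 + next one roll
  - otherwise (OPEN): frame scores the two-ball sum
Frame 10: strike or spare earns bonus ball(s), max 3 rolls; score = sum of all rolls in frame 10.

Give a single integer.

Answer: 113

Derivation:
Frame 1: SPARE (6+4=10). 10 + next roll (3) = 13. Cumulative: 13
Frame 2: OPEN (3+2=5). Cumulative: 18
Frame 3: STRIKE. 10 + next two rolls (5+5) = 20. Cumulative: 38
Frame 4: SPARE (5+5=10). 10 + next roll (10) = 20. Cumulative: 58
Frame 5: STRIKE. 10 + next two rolls (3+4) = 17. Cumulative: 75
Frame 6: OPEN (3+4=7). Cumulative: 82
Frame 7: OPEN (6+0=6). Cumulative: 88
Frame 8: SPARE (8+2=10). 10 + next roll (3) = 13. Cumulative: 101
Frame 9: OPEN (3+4=7). Cumulative: 108
Frame 10: OPEN. Sum of all frame-10 rolls (3+2) = 5. Cumulative: 113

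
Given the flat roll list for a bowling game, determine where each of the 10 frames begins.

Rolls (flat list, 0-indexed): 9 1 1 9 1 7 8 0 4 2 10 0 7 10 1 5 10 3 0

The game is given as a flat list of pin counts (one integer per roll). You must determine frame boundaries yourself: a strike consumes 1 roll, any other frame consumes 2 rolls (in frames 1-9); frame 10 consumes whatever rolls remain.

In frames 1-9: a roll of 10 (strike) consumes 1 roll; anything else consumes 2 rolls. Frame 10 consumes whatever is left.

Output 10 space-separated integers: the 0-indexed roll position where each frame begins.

Answer: 0 2 4 6 8 10 11 13 14 16

Derivation:
Frame 1 starts at roll index 0: rolls=9,1 (sum=10), consumes 2 rolls
Frame 2 starts at roll index 2: rolls=1,9 (sum=10), consumes 2 rolls
Frame 3 starts at roll index 4: rolls=1,7 (sum=8), consumes 2 rolls
Frame 4 starts at roll index 6: rolls=8,0 (sum=8), consumes 2 rolls
Frame 5 starts at roll index 8: rolls=4,2 (sum=6), consumes 2 rolls
Frame 6 starts at roll index 10: roll=10 (strike), consumes 1 roll
Frame 7 starts at roll index 11: rolls=0,7 (sum=7), consumes 2 rolls
Frame 8 starts at roll index 13: roll=10 (strike), consumes 1 roll
Frame 9 starts at roll index 14: rolls=1,5 (sum=6), consumes 2 rolls
Frame 10 starts at roll index 16: 3 remaining rolls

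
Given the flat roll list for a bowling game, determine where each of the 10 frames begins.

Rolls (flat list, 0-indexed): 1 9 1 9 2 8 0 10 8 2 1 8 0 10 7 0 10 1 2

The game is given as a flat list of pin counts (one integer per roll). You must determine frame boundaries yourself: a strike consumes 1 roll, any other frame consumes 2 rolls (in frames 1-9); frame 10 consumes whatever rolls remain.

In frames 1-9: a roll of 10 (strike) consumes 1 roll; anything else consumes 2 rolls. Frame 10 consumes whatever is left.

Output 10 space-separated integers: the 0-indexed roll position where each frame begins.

Frame 1 starts at roll index 0: rolls=1,9 (sum=10), consumes 2 rolls
Frame 2 starts at roll index 2: rolls=1,9 (sum=10), consumes 2 rolls
Frame 3 starts at roll index 4: rolls=2,8 (sum=10), consumes 2 rolls
Frame 4 starts at roll index 6: rolls=0,10 (sum=10), consumes 2 rolls
Frame 5 starts at roll index 8: rolls=8,2 (sum=10), consumes 2 rolls
Frame 6 starts at roll index 10: rolls=1,8 (sum=9), consumes 2 rolls
Frame 7 starts at roll index 12: rolls=0,10 (sum=10), consumes 2 rolls
Frame 8 starts at roll index 14: rolls=7,0 (sum=7), consumes 2 rolls
Frame 9 starts at roll index 16: roll=10 (strike), consumes 1 roll
Frame 10 starts at roll index 17: 2 remaining rolls

Answer: 0 2 4 6 8 10 12 14 16 17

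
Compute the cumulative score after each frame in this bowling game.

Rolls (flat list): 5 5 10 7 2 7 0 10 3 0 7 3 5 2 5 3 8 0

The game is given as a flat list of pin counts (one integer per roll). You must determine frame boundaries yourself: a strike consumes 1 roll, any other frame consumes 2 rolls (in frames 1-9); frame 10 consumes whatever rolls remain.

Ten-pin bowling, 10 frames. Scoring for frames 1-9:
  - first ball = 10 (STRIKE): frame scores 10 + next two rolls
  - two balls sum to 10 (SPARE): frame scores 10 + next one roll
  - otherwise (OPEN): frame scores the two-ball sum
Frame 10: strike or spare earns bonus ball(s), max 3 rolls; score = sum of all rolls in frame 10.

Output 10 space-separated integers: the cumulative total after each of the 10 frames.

Frame 1: SPARE (5+5=10). 10 + next roll (10) = 20. Cumulative: 20
Frame 2: STRIKE. 10 + next two rolls (7+2) = 19. Cumulative: 39
Frame 3: OPEN (7+2=9). Cumulative: 48
Frame 4: OPEN (7+0=7). Cumulative: 55
Frame 5: STRIKE. 10 + next two rolls (3+0) = 13. Cumulative: 68
Frame 6: OPEN (3+0=3). Cumulative: 71
Frame 7: SPARE (7+3=10). 10 + next roll (5) = 15. Cumulative: 86
Frame 8: OPEN (5+2=7). Cumulative: 93
Frame 9: OPEN (5+3=8). Cumulative: 101
Frame 10: OPEN. Sum of all frame-10 rolls (8+0) = 8. Cumulative: 109

Answer: 20 39 48 55 68 71 86 93 101 109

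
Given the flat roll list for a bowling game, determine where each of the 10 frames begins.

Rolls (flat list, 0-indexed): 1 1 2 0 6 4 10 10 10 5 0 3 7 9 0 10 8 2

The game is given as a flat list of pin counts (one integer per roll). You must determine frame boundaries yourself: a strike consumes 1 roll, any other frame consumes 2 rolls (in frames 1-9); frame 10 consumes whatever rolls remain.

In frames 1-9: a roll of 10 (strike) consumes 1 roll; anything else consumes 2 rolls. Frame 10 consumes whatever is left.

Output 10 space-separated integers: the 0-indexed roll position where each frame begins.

Frame 1 starts at roll index 0: rolls=1,1 (sum=2), consumes 2 rolls
Frame 2 starts at roll index 2: rolls=2,0 (sum=2), consumes 2 rolls
Frame 3 starts at roll index 4: rolls=6,4 (sum=10), consumes 2 rolls
Frame 4 starts at roll index 6: roll=10 (strike), consumes 1 roll
Frame 5 starts at roll index 7: roll=10 (strike), consumes 1 roll
Frame 6 starts at roll index 8: roll=10 (strike), consumes 1 roll
Frame 7 starts at roll index 9: rolls=5,0 (sum=5), consumes 2 rolls
Frame 8 starts at roll index 11: rolls=3,7 (sum=10), consumes 2 rolls
Frame 9 starts at roll index 13: rolls=9,0 (sum=9), consumes 2 rolls
Frame 10 starts at roll index 15: 3 remaining rolls

Answer: 0 2 4 6 7 8 9 11 13 15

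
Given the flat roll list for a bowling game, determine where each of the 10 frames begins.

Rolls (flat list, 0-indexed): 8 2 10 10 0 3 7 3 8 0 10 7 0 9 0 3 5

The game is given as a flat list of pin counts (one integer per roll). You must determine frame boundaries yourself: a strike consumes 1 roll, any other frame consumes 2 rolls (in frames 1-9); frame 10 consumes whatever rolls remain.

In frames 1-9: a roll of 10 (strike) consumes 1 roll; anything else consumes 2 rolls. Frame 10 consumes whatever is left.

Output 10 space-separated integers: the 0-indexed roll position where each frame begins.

Answer: 0 2 3 4 6 8 10 11 13 15

Derivation:
Frame 1 starts at roll index 0: rolls=8,2 (sum=10), consumes 2 rolls
Frame 2 starts at roll index 2: roll=10 (strike), consumes 1 roll
Frame 3 starts at roll index 3: roll=10 (strike), consumes 1 roll
Frame 4 starts at roll index 4: rolls=0,3 (sum=3), consumes 2 rolls
Frame 5 starts at roll index 6: rolls=7,3 (sum=10), consumes 2 rolls
Frame 6 starts at roll index 8: rolls=8,0 (sum=8), consumes 2 rolls
Frame 7 starts at roll index 10: roll=10 (strike), consumes 1 roll
Frame 8 starts at roll index 11: rolls=7,0 (sum=7), consumes 2 rolls
Frame 9 starts at roll index 13: rolls=9,0 (sum=9), consumes 2 rolls
Frame 10 starts at roll index 15: 2 remaining rolls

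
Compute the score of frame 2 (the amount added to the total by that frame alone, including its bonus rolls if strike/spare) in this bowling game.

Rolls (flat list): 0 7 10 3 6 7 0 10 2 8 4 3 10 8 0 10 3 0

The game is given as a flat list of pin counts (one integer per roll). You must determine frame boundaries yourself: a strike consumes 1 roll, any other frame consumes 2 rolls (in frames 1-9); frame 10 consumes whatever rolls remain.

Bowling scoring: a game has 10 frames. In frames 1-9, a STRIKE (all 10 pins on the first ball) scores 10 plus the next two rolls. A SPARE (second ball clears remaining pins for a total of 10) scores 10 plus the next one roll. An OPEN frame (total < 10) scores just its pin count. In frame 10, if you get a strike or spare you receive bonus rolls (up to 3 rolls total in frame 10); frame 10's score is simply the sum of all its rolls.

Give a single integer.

Frame 1: OPEN (0+7=7). Cumulative: 7
Frame 2: STRIKE. 10 + next two rolls (3+6) = 19. Cumulative: 26
Frame 3: OPEN (3+6=9). Cumulative: 35
Frame 4: OPEN (7+0=7). Cumulative: 42

Answer: 19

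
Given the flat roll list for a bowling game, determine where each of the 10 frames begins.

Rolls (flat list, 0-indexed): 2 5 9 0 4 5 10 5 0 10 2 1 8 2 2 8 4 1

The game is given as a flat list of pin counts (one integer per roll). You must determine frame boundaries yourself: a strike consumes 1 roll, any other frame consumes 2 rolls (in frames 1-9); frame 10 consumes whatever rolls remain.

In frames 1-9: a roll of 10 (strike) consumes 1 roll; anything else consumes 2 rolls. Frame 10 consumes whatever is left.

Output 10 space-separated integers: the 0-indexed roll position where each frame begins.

Answer: 0 2 4 6 7 9 10 12 14 16

Derivation:
Frame 1 starts at roll index 0: rolls=2,5 (sum=7), consumes 2 rolls
Frame 2 starts at roll index 2: rolls=9,0 (sum=9), consumes 2 rolls
Frame 3 starts at roll index 4: rolls=4,5 (sum=9), consumes 2 rolls
Frame 4 starts at roll index 6: roll=10 (strike), consumes 1 roll
Frame 5 starts at roll index 7: rolls=5,0 (sum=5), consumes 2 rolls
Frame 6 starts at roll index 9: roll=10 (strike), consumes 1 roll
Frame 7 starts at roll index 10: rolls=2,1 (sum=3), consumes 2 rolls
Frame 8 starts at roll index 12: rolls=8,2 (sum=10), consumes 2 rolls
Frame 9 starts at roll index 14: rolls=2,8 (sum=10), consumes 2 rolls
Frame 10 starts at roll index 16: 2 remaining rolls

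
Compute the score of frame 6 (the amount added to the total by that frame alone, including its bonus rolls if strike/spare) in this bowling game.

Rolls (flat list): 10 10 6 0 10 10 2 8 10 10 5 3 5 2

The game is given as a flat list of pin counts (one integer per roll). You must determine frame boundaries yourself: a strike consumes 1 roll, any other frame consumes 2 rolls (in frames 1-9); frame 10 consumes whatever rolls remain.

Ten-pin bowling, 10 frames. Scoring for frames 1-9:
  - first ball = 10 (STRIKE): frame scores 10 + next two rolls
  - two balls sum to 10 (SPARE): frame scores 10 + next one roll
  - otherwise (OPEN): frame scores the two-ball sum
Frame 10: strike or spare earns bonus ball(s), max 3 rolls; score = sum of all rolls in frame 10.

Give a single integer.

Frame 1: STRIKE. 10 + next two rolls (10+6) = 26. Cumulative: 26
Frame 2: STRIKE. 10 + next two rolls (6+0) = 16. Cumulative: 42
Frame 3: OPEN (6+0=6). Cumulative: 48
Frame 4: STRIKE. 10 + next two rolls (10+2) = 22. Cumulative: 70
Frame 5: STRIKE. 10 + next two rolls (2+8) = 20. Cumulative: 90
Frame 6: SPARE (2+8=10). 10 + next roll (10) = 20. Cumulative: 110
Frame 7: STRIKE. 10 + next two rolls (10+5) = 25. Cumulative: 135
Frame 8: STRIKE. 10 + next two rolls (5+3) = 18. Cumulative: 153

Answer: 20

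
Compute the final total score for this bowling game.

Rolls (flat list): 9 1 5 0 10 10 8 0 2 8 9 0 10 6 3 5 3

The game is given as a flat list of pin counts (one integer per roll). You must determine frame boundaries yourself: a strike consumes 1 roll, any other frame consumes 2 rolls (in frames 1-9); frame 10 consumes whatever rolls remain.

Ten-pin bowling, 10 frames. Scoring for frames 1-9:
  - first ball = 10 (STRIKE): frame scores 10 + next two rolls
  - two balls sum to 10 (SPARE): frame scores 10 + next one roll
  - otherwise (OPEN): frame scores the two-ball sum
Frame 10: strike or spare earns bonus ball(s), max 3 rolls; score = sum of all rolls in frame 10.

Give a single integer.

Frame 1: SPARE (9+1=10). 10 + next roll (5) = 15. Cumulative: 15
Frame 2: OPEN (5+0=5). Cumulative: 20
Frame 3: STRIKE. 10 + next two rolls (10+8) = 28. Cumulative: 48
Frame 4: STRIKE. 10 + next two rolls (8+0) = 18. Cumulative: 66
Frame 5: OPEN (8+0=8). Cumulative: 74
Frame 6: SPARE (2+8=10). 10 + next roll (9) = 19. Cumulative: 93
Frame 7: OPEN (9+0=9). Cumulative: 102
Frame 8: STRIKE. 10 + next two rolls (6+3) = 19. Cumulative: 121
Frame 9: OPEN (6+3=9). Cumulative: 130
Frame 10: OPEN. Sum of all frame-10 rolls (5+3) = 8. Cumulative: 138

Answer: 138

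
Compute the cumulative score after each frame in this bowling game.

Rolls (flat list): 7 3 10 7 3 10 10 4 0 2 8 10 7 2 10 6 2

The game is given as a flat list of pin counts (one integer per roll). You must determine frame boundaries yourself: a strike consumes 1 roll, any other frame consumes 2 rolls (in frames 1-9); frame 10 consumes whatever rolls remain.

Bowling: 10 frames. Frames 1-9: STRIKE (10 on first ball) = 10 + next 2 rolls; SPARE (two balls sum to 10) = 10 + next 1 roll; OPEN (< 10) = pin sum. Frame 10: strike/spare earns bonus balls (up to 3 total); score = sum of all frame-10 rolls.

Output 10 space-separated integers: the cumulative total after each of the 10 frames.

Frame 1: SPARE (7+3=10). 10 + next roll (10) = 20. Cumulative: 20
Frame 2: STRIKE. 10 + next two rolls (7+3) = 20. Cumulative: 40
Frame 3: SPARE (7+3=10). 10 + next roll (10) = 20. Cumulative: 60
Frame 4: STRIKE. 10 + next two rolls (10+4) = 24. Cumulative: 84
Frame 5: STRIKE. 10 + next two rolls (4+0) = 14. Cumulative: 98
Frame 6: OPEN (4+0=4). Cumulative: 102
Frame 7: SPARE (2+8=10). 10 + next roll (10) = 20. Cumulative: 122
Frame 8: STRIKE. 10 + next two rolls (7+2) = 19. Cumulative: 141
Frame 9: OPEN (7+2=9). Cumulative: 150
Frame 10: STRIKE. Sum of all frame-10 rolls (10+6+2) = 18. Cumulative: 168

Answer: 20 40 60 84 98 102 122 141 150 168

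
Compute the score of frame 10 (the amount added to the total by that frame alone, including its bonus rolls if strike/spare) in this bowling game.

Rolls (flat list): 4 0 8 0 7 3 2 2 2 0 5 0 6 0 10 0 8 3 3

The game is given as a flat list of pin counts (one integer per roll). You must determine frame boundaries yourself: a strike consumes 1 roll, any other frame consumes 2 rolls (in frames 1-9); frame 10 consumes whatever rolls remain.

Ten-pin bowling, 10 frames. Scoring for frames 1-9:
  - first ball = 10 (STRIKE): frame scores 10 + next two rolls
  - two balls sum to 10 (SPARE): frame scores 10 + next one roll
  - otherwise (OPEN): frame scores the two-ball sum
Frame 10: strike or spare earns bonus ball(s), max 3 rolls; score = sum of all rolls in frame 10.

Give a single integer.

Answer: 6

Derivation:
Frame 1: OPEN (4+0=4). Cumulative: 4
Frame 2: OPEN (8+0=8). Cumulative: 12
Frame 3: SPARE (7+3=10). 10 + next roll (2) = 12. Cumulative: 24
Frame 4: OPEN (2+2=4). Cumulative: 28
Frame 5: OPEN (2+0=2). Cumulative: 30
Frame 6: OPEN (5+0=5). Cumulative: 35
Frame 7: OPEN (6+0=6). Cumulative: 41
Frame 8: STRIKE. 10 + next two rolls (0+8) = 18. Cumulative: 59
Frame 9: OPEN (0+8=8). Cumulative: 67
Frame 10: OPEN. Sum of all frame-10 rolls (3+3) = 6. Cumulative: 73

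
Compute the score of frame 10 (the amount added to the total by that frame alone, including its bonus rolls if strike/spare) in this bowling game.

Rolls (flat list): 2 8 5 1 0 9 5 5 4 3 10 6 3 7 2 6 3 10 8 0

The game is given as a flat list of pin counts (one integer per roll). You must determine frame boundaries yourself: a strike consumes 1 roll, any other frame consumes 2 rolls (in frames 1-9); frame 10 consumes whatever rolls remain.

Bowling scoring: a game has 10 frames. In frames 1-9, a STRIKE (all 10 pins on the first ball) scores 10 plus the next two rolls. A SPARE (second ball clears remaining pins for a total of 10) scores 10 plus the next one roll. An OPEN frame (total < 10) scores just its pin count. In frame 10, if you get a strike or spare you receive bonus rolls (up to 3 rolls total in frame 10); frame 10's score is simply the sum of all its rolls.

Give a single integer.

Answer: 18

Derivation:
Frame 1: SPARE (2+8=10). 10 + next roll (5) = 15. Cumulative: 15
Frame 2: OPEN (5+1=6). Cumulative: 21
Frame 3: OPEN (0+9=9). Cumulative: 30
Frame 4: SPARE (5+5=10). 10 + next roll (4) = 14. Cumulative: 44
Frame 5: OPEN (4+3=7). Cumulative: 51
Frame 6: STRIKE. 10 + next two rolls (6+3) = 19. Cumulative: 70
Frame 7: OPEN (6+3=9). Cumulative: 79
Frame 8: OPEN (7+2=9). Cumulative: 88
Frame 9: OPEN (6+3=9). Cumulative: 97
Frame 10: STRIKE. Sum of all frame-10 rolls (10+8+0) = 18. Cumulative: 115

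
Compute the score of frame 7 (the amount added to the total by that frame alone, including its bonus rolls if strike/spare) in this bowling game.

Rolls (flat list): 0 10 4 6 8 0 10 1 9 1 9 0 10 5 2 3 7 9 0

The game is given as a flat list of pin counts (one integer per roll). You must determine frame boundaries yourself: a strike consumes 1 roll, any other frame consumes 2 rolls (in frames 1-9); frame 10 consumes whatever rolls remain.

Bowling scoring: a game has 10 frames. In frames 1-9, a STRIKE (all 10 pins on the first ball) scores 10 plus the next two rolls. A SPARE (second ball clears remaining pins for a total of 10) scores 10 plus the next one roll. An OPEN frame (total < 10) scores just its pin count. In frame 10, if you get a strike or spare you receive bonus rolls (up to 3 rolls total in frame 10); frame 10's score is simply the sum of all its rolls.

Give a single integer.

Answer: 15

Derivation:
Frame 1: SPARE (0+10=10). 10 + next roll (4) = 14. Cumulative: 14
Frame 2: SPARE (4+6=10). 10 + next roll (8) = 18. Cumulative: 32
Frame 3: OPEN (8+0=8). Cumulative: 40
Frame 4: STRIKE. 10 + next two rolls (1+9) = 20. Cumulative: 60
Frame 5: SPARE (1+9=10). 10 + next roll (1) = 11. Cumulative: 71
Frame 6: SPARE (1+9=10). 10 + next roll (0) = 10. Cumulative: 81
Frame 7: SPARE (0+10=10). 10 + next roll (5) = 15. Cumulative: 96
Frame 8: OPEN (5+2=7). Cumulative: 103
Frame 9: SPARE (3+7=10). 10 + next roll (9) = 19. Cumulative: 122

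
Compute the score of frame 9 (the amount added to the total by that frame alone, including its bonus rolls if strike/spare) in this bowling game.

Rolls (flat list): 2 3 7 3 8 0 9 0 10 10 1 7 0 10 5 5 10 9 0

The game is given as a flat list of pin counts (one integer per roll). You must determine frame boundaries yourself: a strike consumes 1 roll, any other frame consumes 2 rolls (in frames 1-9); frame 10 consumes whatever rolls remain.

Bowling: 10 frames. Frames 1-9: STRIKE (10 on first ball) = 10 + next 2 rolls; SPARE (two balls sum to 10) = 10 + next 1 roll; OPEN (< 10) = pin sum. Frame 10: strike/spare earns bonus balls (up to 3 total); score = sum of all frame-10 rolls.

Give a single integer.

Frame 1: OPEN (2+3=5). Cumulative: 5
Frame 2: SPARE (7+3=10). 10 + next roll (8) = 18. Cumulative: 23
Frame 3: OPEN (8+0=8). Cumulative: 31
Frame 4: OPEN (9+0=9). Cumulative: 40
Frame 5: STRIKE. 10 + next two rolls (10+1) = 21. Cumulative: 61
Frame 6: STRIKE. 10 + next two rolls (1+7) = 18. Cumulative: 79
Frame 7: OPEN (1+7=8). Cumulative: 87
Frame 8: SPARE (0+10=10). 10 + next roll (5) = 15. Cumulative: 102
Frame 9: SPARE (5+5=10). 10 + next roll (10) = 20. Cumulative: 122
Frame 10: STRIKE. Sum of all frame-10 rolls (10+9+0) = 19. Cumulative: 141

Answer: 20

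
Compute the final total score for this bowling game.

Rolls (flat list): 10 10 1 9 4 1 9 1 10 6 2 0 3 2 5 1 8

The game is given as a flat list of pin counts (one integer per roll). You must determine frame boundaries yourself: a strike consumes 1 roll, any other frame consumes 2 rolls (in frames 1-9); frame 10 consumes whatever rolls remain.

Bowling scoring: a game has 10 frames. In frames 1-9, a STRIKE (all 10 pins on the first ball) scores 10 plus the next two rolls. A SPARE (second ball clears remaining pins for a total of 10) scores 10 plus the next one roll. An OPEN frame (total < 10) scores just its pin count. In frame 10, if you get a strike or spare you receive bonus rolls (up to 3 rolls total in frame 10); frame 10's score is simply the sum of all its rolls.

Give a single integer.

Answer: 125

Derivation:
Frame 1: STRIKE. 10 + next two rolls (10+1) = 21. Cumulative: 21
Frame 2: STRIKE. 10 + next two rolls (1+9) = 20. Cumulative: 41
Frame 3: SPARE (1+9=10). 10 + next roll (4) = 14. Cumulative: 55
Frame 4: OPEN (4+1=5). Cumulative: 60
Frame 5: SPARE (9+1=10). 10 + next roll (10) = 20. Cumulative: 80
Frame 6: STRIKE. 10 + next two rolls (6+2) = 18. Cumulative: 98
Frame 7: OPEN (6+2=8). Cumulative: 106
Frame 8: OPEN (0+3=3). Cumulative: 109
Frame 9: OPEN (2+5=7). Cumulative: 116
Frame 10: OPEN. Sum of all frame-10 rolls (1+8) = 9. Cumulative: 125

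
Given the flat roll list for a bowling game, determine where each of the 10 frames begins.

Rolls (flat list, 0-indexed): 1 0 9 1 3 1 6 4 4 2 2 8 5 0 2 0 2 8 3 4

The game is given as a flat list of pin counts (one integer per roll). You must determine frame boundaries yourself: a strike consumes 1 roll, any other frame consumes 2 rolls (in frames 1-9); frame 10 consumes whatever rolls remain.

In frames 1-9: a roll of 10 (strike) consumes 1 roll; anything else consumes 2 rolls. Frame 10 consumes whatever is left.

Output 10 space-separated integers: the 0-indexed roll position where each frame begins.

Frame 1 starts at roll index 0: rolls=1,0 (sum=1), consumes 2 rolls
Frame 2 starts at roll index 2: rolls=9,1 (sum=10), consumes 2 rolls
Frame 3 starts at roll index 4: rolls=3,1 (sum=4), consumes 2 rolls
Frame 4 starts at roll index 6: rolls=6,4 (sum=10), consumes 2 rolls
Frame 5 starts at roll index 8: rolls=4,2 (sum=6), consumes 2 rolls
Frame 6 starts at roll index 10: rolls=2,8 (sum=10), consumes 2 rolls
Frame 7 starts at roll index 12: rolls=5,0 (sum=5), consumes 2 rolls
Frame 8 starts at roll index 14: rolls=2,0 (sum=2), consumes 2 rolls
Frame 9 starts at roll index 16: rolls=2,8 (sum=10), consumes 2 rolls
Frame 10 starts at roll index 18: 2 remaining rolls

Answer: 0 2 4 6 8 10 12 14 16 18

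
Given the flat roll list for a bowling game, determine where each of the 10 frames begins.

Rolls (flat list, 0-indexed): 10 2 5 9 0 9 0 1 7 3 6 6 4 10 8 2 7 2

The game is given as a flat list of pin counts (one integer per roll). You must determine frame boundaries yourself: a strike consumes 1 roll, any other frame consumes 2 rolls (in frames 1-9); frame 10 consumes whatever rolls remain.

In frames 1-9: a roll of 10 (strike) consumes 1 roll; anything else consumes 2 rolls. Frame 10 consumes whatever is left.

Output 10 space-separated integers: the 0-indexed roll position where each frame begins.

Answer: 0 1 3 5 7 9 11 13 14 16

Derivation:
Frame 1 starts at roll index 0: roll=10 (strike), consumes 1 roll
Frame 2 starts at roll index 1: rolls=2,5 (sum=7), consumes 2 rolls
Frame 3 starts at roll index 3: rolls=9,0 (sum=9), consumes 2 rolls
Frame 4 starts at roll index 5: rolls=9,0 (sum=9), consumes 2 rolls
Frame 5 starts at roll index 7: rolls=1,7 (sum=8), consumes 2 rolls
Frame 6 starts at roll index 9: rolls=3,6 (sum=9), consumes 2 rolls
Frame 7 starts at roll index 11: rolls=6,4 (sum=10), consumes 2 rolls
Frame 8 starts at roll index 13: roll=10 (strike), consumes 1 roll
Frame 9 starts at roll index 14: rolls=8,2 (sum=10), consumes 2 rolls
Frame 10 starts at roll index 16: 2 remaining rolls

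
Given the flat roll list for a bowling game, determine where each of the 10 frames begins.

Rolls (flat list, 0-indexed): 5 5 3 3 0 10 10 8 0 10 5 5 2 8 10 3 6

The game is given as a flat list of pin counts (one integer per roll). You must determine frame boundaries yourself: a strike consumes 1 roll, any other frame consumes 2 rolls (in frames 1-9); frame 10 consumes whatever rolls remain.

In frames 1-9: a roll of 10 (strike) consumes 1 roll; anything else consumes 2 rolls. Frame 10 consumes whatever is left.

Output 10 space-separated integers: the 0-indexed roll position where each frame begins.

Answer: 0 2 4 6 7 9 10 12 14 15

Derivation:
Frame 1 starts at roll index 0: rolls=5,5 (sum=10), consumes 2 rolls
Frame 2 starts at roll index 2: rolls=3,3 (sum=6), consumes 2 rolls
Frame 3 starts at roll index 4: rolls=0,10 (sum=10), consumes 2 rolls
Frame 4 starts at roll index 6: roll=10 (strike), consumes 1 roll
Frame 5 starts at roll index 7: rolls=8,0 (sum=8), consumes 2 rolls
Frame 6 starts at roll index 9: roll=10 (strike), consumes 1 roll
Frame 7 starts at roll index 10: rolls=5,5 (sum=10), consumes 2 rolls
Frame 8 starts at roll index 12: rolls=2,8 (sum=10), consumes 2 rolls
Frame 9 starts at roll index 14: roll=10 (strike), consumes 1 roll
Frame 10 starts at roll index 15: 2 remaining rolls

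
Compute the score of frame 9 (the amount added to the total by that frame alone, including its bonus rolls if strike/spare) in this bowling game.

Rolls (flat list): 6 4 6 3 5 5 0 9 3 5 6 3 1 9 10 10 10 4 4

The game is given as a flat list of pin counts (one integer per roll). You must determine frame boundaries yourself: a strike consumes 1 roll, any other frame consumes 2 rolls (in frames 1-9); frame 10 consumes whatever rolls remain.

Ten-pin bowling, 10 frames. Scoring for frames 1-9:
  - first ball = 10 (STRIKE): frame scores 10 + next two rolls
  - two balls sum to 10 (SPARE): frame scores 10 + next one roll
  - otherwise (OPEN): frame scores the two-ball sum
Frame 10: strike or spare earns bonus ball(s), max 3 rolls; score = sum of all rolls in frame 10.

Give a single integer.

Answer: 24

Derivation:
Frame 1: SPARE (6+4=10). 10 + next roll (6) = 16. Cumulative: 16
Frame 2: OPEN (6+3=9). Cumulative: 25
Frame 3: SPARE (5+5=10). 10 + next roll (0) = 10. Cumulative: 35
Frame 4: OPEN (0+9=9). Cumulative: 44
Frame 5: OPEN (3+5=8). Cumulative: 52
Frame 6: OPEN (6+3=9). Cumulative: 61
Frame 7: SPARE (1+9=10). 10 + next roll (10) = 20. Cumulative: 81
Frame 8: STRIKE. 10 + next two rolls (10+10) = 30. Cumulative: 111
Frame 9: STRIKE. 10 + next two rolls (10+4) = 24. Cumulative: 135
Frame 10: STRIKE. Sum of all frame-10 rolls (10+4+4) = 18. Cumulative: 153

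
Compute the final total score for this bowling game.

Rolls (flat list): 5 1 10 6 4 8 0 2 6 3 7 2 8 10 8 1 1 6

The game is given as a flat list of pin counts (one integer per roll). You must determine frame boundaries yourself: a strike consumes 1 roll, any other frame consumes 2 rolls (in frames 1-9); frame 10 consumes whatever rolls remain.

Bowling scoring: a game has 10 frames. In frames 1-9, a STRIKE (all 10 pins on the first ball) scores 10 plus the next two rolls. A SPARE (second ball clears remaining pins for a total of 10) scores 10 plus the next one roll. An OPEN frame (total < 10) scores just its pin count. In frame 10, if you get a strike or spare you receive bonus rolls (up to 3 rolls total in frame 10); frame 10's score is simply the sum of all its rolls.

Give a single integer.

Frame 1: OPEN (5+1=6). Cumulative: 6
Frame 2: STRIKE. 10 + next two rolls (6+4) = 20. Cumulative: 26
Frame 3: SPARE (6+4=10). 10 + next roll (8) = 18. Cumulative: 44
Frame 4: OPEN (8+0=8). Cumulative: 52
Frame 5: OPEN (2+6=8). Cumulative: 60
Frame 6: SPARE (3+7=10). 10 + next roll (2) = 12. Cumulative: 72
Frame 7: SPARE (2+8=10). 10 + next roll (10) = 20. Cumulative: 92
Frame 8: STRIKE. 10 + next two rolls (8+1) = 19. Cumulative: 111
Frame 9: OPEN (8+1=9). Cumulative: 120
Frame 10: OPEN. Sum of all frame-10 rolls (1+6) = 7. Cumulative: 127

Answer: 127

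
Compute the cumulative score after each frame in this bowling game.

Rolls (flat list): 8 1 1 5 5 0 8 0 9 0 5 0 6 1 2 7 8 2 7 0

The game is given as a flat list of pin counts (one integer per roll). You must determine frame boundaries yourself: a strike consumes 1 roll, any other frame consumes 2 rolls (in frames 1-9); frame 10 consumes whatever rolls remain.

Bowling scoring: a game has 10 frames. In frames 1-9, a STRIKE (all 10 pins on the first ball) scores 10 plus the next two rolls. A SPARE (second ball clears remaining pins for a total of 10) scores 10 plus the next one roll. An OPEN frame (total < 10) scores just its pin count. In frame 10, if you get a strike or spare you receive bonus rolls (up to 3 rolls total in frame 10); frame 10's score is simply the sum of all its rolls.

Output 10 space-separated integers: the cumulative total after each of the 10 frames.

Frame 1: OPEN (8+1=9). Cumulative: 9
Frame 2: OPEN (1+5=6). Cumulative: 15
Frame 3: OPEN (5+0=5). Cumulative: 20
Frame 4: OPEN (8+0=8). Cumulative: 28
Frame 5: OPEN (9+0=9). Cumulative: 37
Frame 6: OPEN (5+0=5). Cumulative: 42
Frame 7: OPEN (6+1=7). Cumulative: 49
Frame 8: OPEN (2+7=9). Cumulative: 58
Frame 9: SPARE (8+2=10). 10 + next roll (7) = 17. Cumulative: 75
Frame 10: OPEN. Sum of all frame-10 rolls (7+0) = 7. Cumulative: 82

Answer: 9 15 20 28 37 42 49 58 75 82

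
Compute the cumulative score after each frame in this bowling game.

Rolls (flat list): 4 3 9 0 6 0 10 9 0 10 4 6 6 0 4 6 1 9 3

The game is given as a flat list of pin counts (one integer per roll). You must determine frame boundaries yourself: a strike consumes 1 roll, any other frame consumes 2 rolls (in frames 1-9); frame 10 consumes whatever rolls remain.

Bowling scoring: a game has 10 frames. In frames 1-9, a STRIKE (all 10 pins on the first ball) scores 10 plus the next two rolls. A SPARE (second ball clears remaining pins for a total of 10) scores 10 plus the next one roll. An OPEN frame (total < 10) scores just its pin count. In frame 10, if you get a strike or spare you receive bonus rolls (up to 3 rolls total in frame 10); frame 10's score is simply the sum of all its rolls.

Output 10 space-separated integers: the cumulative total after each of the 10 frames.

Answer: 7 16 22 41 50 70 86 92 103 116

Derivation:
Frame 1: OPEN (4+3=7). Cumulative: 7
Frame 2: OPEN (9+0=9). Cumulative: 16
Frame 3: OPEN (6+0=6). Cumulative: 22
Frame 4: STRIKE. 10 + next two rolls (9+0) = 19. Cumulative: 41
Frame 5: OPEN (9+0=9). Cumulative: 50
Frame 6: STRIKE. 10 + next two rolls (4+6) = 20. Cumulative: 70
Frame 7: SPARE (4+6=10). 10 + next roll (6) = 16. Cumulative: 86
Frame 8: OPEN (6+0=6). Cumulative: 92
Frame 9: SPARE (4+6=10). 10 + next roll (1) = 11. Cumulative: 103
Frame 10: SPARE. Sum of all frame-10 rolls (1+9+3) = 13. Cumulative: 116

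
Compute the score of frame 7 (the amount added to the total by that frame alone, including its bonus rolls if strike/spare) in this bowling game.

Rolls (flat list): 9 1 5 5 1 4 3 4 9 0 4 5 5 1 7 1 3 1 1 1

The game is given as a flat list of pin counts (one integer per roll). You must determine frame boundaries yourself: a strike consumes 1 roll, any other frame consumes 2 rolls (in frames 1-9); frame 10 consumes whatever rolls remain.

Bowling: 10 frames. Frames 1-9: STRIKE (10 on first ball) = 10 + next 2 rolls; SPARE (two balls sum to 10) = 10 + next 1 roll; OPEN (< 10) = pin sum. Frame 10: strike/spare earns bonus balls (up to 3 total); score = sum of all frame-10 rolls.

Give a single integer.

Answer: 6

Derivation:
Frame 1: SPARE (9+1=10). 10 + next roll (5) = 15. Cumulative: 15
Frame 2: SPARE (5+5=10). 10 + next roll (1) = 11. Cumulative: 26
Frame 3: OPEN (1+4=5). Cumulative: 31
Frame 4: OPEN (3+4=7). Cumulative: 38
Frame 5: OPEN (9+0=9). Cumulative: 47
Frame 6: OPEN (4+5=9). Cumulative: 56
Frame 7: OPEN (5+1=6). Cumulative: 62
Frame 8: OPEN (7+1=8). Cumulative: 70
Frame 9: OPEN (3+1=4). Cumulative: 74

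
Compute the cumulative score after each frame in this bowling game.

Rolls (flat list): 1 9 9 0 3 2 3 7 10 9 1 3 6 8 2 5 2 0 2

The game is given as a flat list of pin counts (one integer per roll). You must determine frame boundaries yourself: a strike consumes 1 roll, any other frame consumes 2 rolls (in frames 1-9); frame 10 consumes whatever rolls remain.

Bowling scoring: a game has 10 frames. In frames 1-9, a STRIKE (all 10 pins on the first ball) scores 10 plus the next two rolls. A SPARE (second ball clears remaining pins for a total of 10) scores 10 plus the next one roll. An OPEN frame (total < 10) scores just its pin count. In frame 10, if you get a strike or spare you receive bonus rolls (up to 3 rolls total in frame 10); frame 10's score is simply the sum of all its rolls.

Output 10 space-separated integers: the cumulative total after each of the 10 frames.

Frame 1: SPARE (1+9=10). 10 + next roll (9) = 19. Cumulative: 19
Frame 2: OPEN (9+0=9). Cumulative: 28
Frame 3: OPEN (3+2=5). Cumulative: 33
Frame 4: SPARE (3+7=10). 10 + next roll (10) = 20. Cumulative: 53
Frame 5: STRIKE. 10 + next two rolls (9+1) = 20. Cumulative: 73
Frame 6: SPARE (9+1=10). 10 + next roll (3) = 13. Cumulative: 86
Frame 7: OPEN (3+6=9). Cumulative: 95
Frame 8: SPARE (8+2=10). 10 + next roll (5) = 15. Cumulative: 110
Frame 9: OPEN (5+2=7). Cumulative: 117
Frame 10: OPEN. Sum of all frame-10 rolls (0+2) = 2. Cumulative: 119

Answer: 19 28 33 53 73 86 95 110 117 119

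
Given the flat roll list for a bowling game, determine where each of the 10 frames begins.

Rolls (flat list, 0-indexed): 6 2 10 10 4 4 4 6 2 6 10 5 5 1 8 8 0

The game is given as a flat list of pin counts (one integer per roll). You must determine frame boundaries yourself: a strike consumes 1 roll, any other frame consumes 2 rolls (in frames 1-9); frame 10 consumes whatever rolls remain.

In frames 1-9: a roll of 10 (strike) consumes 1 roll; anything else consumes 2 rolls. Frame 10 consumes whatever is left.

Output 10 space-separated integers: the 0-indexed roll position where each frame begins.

Answer: 0 2 3 4 6 8 10 11 13 15

Derivation:
Frame 1 starts at roll index 0: rolls=6,2 (sum=8), consumes 2 rolls
Frame 2 starts at roll index 2: roll=10 (strike), consumes 1 roll
Frame 3 starts at roll index 3: roll=10 (strike), consumes 1 roll
Frame 4 starts at roll index 4: rolls=4,4 (sum=8), consumes 2 rolls
Frame 5 starts at roll index 6: rolls=4,6 (sum=10), consumes 2 rolls
Frame 6 starts at roll index 8: rolls=2,6 (sum=8), consumes 2 rolls
Frame 7 starts at roll index 10: roll=10 (strike), consumes 1 roll
Frame 8 starts at roll index 11: rolls=5,5 (sum=10), consumes 2 rolls
Frame 9 starts at roll index 13: rolls=1,8 (sum=9), consumes 2 rolls
Frame 10 starts at roll index 15: 2 remaining rolls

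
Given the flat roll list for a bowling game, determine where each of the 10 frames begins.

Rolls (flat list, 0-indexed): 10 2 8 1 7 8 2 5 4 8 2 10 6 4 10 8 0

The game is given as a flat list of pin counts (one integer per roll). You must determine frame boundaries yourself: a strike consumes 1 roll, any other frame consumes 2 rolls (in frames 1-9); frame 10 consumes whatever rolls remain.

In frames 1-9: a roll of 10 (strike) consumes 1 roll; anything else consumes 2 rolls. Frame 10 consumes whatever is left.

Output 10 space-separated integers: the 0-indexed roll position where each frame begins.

Frame 1 starts at roll index 0: roll=10 (strike), consumes 1 roll
Frame 2 starts at roll index 1: rolls=2,8 (sum=10), consumes 2 rolls
Frame 3 starts at roll index 3: rolls=1,7 (sum=8), consumes 2 rolls
Frame 4 starts at roll index 5: rolls=8,2 (sum=10), consumes 2 rolls
Frame 5 starts at roll index 7: rolls=5,4 (sum=9), consumes 2 rolls
Frame 6 starts at roll index 9: rolls=8,2 (sum=10), consumes 2 rolls
Frame 7 starts at roll index 11: roll=10 (strike), consumes 1 roll
Frame 8 starts at roll index 12: rolls=6,4 (sum=10), consumes 2 rolls
Frame 9 starts at roll index 14: roll=10 (strike), consumes 1 roll
Frame 10 starts at roll index 15: 2 remaining rolls

Answer: 0 1 3 5 7 9 11 12 14 15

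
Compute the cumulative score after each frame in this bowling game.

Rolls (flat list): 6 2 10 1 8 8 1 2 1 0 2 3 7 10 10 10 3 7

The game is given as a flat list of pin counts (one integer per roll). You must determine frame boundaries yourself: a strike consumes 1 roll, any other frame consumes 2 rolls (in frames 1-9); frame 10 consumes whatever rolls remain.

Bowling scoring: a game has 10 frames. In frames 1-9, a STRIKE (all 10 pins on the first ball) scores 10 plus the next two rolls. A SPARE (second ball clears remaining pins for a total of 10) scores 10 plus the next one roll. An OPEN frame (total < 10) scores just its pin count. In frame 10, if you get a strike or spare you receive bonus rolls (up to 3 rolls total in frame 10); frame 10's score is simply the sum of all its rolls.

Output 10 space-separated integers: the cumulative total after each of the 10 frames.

Frame 1: OPEN (6+2=8). Cumulative: 8
Frame 2: STRIKE. 10 + next two rolls (1+8) = 19. Cumulative: 27
Frame 3: OPEN (1+8=9). Cumulative: 36
Frame 4: OPEN (8+1=9). Cumulative: 45
Frame 5: OPEN (2+1=3). Cumulative: 48
Frame 6: OPEN (0+2=2). Cumulative: 50
Frame 7: SPARE (3+7=10). 10 + next roll (10) = 20. Cumulative: 70
Frame 8: STRIKE. 10 + next two rolls (10+10) = 30. Cumulative: 100
Frame 9: STRIKE. 10 + next two rolls (10+3) = 23. Cumulative: 123
Frame 10: STRIKE. Sum of all frame-10 rolls (10+3+7) = 20. Cumulative: 143

Answer: 8 27 36 45 48 50 70 100 123 143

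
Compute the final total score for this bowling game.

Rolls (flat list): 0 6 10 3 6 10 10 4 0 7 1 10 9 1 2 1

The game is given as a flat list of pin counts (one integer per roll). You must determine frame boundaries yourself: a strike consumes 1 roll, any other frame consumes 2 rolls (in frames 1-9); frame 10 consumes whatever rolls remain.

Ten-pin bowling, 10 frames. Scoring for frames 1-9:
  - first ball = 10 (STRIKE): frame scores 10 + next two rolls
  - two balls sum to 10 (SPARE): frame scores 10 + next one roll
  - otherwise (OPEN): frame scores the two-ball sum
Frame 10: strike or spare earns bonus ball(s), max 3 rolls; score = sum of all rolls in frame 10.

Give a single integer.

Frame 1: OPEN (0+6=6). Cumulative: 6
Frame 2: STRIKE. 10 + next two rolls (3+6) = 19. Cumulative: 25
Frame 3: OPEN (3+6=9). Cumulative: 34
Frame 4: STRIKE. 10 + next two rolls (10+4) = 24. Cumulative: 58
Frame 5: STRIKE. 10 + next two rolls (4+0) = 14. Cumulative: 72
Frame 6: OPEN (4+0=4). Cumulative: 76
Frame 7: OPEN (7+1=8). Cumulative: 84
Frame 8: STRIKE. 10 + next two rolls (9+1) = 20. Cumulative: 104
Frame 9: SPARE (9+1=10). 10 + next roll (2) = 12. Cumulative: 116
Frame 10: OPEN. Sum of all frame-10 rolls (2+1) = 3. Cumulative: 119

Answer: 119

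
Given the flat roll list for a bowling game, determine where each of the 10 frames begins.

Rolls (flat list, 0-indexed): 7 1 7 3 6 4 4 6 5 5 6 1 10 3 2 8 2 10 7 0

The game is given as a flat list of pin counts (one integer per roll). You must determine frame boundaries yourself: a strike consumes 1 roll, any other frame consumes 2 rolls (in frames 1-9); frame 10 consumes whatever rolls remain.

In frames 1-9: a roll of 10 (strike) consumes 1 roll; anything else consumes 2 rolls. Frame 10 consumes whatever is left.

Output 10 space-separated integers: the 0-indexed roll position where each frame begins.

Answer: 0 2 4 6 8 10 12 13 15 17

Derivation:
Frame 1 starts at roll index 0: rolls=7,1 (sum=8), consumes 2 rolls
Frame 2 starts at roll index 2: rolls=7,3 (sum=10), consumes 2 rolls
Frame 3 starts at roll index 4: rolls=6,4 (sum=10), consumes 2 rolls
Frame 4 starts at roll index 6: rolls=4,6 (sum=10), consumes 2 rolls
Frame 5 starts at roll index 8: rolls=5,5 (sum=10), consumes 2 rolls
Frame 6 starts at roll index 10: rolls=6,1 (sum=7), consumes 2 rolls
Frame 7 starts at roll index 12: roll=10 (strike), consumes 1 roll
Frame 8 starts at roll index 13: rolls=3,2 (sum=5), consumes 2 rolls
Frame 9 starts at roll index 15: rolls=8,2 (sum=10), consumes 2 rolls
Frame 10 starts at roll index 17: 3 remaining rolls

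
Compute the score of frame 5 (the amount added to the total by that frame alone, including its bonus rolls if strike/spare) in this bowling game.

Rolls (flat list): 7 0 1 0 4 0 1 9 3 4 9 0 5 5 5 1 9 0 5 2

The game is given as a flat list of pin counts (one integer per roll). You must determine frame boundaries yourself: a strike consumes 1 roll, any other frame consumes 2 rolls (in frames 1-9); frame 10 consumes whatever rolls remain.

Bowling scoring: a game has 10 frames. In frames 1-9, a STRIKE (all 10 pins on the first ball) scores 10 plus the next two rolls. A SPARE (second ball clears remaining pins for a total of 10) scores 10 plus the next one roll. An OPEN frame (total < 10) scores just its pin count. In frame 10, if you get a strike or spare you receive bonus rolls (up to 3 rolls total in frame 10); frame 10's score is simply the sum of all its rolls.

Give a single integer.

Answer: 7

Derivation:
Frame 1: OPEN (7+0=7). Cumulative: 7
Frame 2: OPEN (1+0=1). Cumulative: 8
Frame 3: OPEN (4+0=4). Cumulative: 12
Frame 4: SPARE (1+9=10). 10 + next roll (3) = 13. Cumulative: 25
Frame 5: OPEN (3+4=7). Cumulative: 32
Frame 6: OPEN (9+0=9). Cumulative: 41
Frame 7: SPARE (5+5=10). 10 + next roll (5) = 15. Cumulative: 56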